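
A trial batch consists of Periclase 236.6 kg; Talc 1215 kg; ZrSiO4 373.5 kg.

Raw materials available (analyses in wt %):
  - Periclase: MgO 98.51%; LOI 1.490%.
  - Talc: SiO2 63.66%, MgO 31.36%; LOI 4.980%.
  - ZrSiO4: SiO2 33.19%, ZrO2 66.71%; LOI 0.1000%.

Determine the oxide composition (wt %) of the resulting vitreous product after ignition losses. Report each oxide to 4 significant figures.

Glass mass = 1761 kg (batch 1825 − LOI 64.41).
Composition: SiO2 50.97%, MgO 34.88%, ZrO2 14.15%

All internal work holds full precision in all steps. Values along the way are rounded off to 4 significant figures wherever printed — every reported value receives exactly one rounding — derived quantities, including ignition loss, totals, net glass mass, three oxide percentages, the yield, are carried using the weight values on 1761 kg of glass at full float precision, as they appear in the problem or answer text.
Oxide-by-oxide delivered mass:
  SiO2: 1215·0.6366 + 373.5·0.3319 = 897.4 kg
  MgO: 236.6·0.9851 + 1215·0.3136 = 614.1 kg
  ZrO2: 373.5·0.6671 = 249.2 kg
LOI: 236.6·0.01490 + 1215·0.04980 + 373.5·0.001000 = 64.41 kg
batch − LOI leaves glass = 1825 − 64.41 = 1761 kg (= the summed oxide contributions)
oxide / glass × 100 gives the wt %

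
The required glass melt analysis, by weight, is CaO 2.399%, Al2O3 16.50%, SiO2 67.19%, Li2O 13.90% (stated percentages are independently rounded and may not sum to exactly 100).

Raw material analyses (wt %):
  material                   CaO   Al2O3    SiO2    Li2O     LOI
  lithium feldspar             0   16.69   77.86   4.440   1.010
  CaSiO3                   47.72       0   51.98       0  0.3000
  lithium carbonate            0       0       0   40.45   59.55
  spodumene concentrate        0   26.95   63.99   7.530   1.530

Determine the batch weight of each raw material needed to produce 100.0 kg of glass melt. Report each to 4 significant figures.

The intermediate values are displayed, with 4-significant-digit rounding, between the steps; the whole derivation carries full float precision at all times — exactly one rounding goes into each reported number. The derived quantities (LOI, the yield, the totals, glass mass, four oxide percentages) are re-derived from the batch weights per 100.0 kg of glass in full precision as set out in the problem or answer text.
Target oxide masses per 100.0 kg glass melt:
  CaO: 2.399% × 100.0 = 2.399 kg
  Al2O3: 16.50% × 100.0 = 16.50 kg
  SiO2: 67.19% × 100.0 = 67.19 kg
  Li2O: 13.90% × 100.0 = 13.90 kg
Per-oxide balance check working from each reported weight, against the basis in use (sums match the target masses given rounding of the digits):
  CaO: 5.027·0.4772 = 2.399 kg (target 2.399 kg)
  Al2O3: 66.44·0.1669 + 20.08·0.2695 = 16.50 kg (target 16.50 kg)
  SiO2: 66.44·0.7786 + 5.027·0.5198 + 20.08·0.6399 = 67.19 kg (target 67.19 kg)
  Li2O: 66.44·0.04440 + 23.33·0.4045 + 20.08·0.07530 = 13.90 kg (target 13.90 kg)
Glass-mass sanity pass: Σ batch − LOI loss = 99.99 kg (per-oxide target masses sum to 99.99 kg; with the basis standing at 100.0 kg — gaps are rounding artifacts).
Adding the batch up: Σ batch = 114.9 kg; ignition loss, Σ(batch × LOI) = 14.89 kg; yield: glass divided by total = 87.04%.

Batch per 100.0 kg glass melt:
  lithium feldspar: 66.44 kg
  CaSiO3: 5.027 kg
  lithium carbonate: 23.33 kg
  spodumene concentrate: 20.08 kg
Total batch = 114.9 kg; LOI loss = 14.89 kg; yield = 87.04%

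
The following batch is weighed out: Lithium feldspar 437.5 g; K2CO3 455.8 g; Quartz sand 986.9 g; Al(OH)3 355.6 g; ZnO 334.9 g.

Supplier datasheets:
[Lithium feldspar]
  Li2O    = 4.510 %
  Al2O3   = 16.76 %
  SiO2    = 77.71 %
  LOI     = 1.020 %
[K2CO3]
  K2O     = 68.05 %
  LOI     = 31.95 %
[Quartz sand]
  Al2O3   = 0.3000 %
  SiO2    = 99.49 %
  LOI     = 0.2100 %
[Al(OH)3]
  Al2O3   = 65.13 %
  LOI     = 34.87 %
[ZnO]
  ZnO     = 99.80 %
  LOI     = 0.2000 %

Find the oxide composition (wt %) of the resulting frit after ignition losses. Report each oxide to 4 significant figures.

The intermediate values appear rounded to 4 significant figures in the printout — the whole derivation holds exact precision throughout — each reported result is rounded exactly once. The derived quantities (the yield, LOI, glass mass, totals, the five compositions) are recomputed at full float precision from the weighed amounts for 2294 g of glass exactly as printed in either problem or answer.
Delivered oxide masses:
  Li2O: 437.5·0.04510 = 19.73 g
  K2O: 455.8·0.6805 = 310.2 g
  ZnO: 334.9·0.9980 = 334.2 g
  Al2O3: 437.5·0.1676 + 986.9·0.003000 + 355.6·0.6513 = 307.9 g
  SiO2: 437.5·0.7771 + 986.9·0.9949 = 1322 g
LOI: 437.5·0.01020 + 455.8·0.3195 + 986.9·0.002100 + 355.6·0.3487 + 334.9·0.002000 = 276.8 g
batch − LOI leaves glass = 2571 − 276.8 = 2294 g (consistent with Σ oxide mass)
each wt % is 100 × oxide ÷ glass

Glass mass = 2294 g (batch 2571 − LOI 276.8).
Composition: Li2O 0.8602%, K2O 13.52%, ZnO 14.57%, Al2O3 13.42%, SiO2 57.63%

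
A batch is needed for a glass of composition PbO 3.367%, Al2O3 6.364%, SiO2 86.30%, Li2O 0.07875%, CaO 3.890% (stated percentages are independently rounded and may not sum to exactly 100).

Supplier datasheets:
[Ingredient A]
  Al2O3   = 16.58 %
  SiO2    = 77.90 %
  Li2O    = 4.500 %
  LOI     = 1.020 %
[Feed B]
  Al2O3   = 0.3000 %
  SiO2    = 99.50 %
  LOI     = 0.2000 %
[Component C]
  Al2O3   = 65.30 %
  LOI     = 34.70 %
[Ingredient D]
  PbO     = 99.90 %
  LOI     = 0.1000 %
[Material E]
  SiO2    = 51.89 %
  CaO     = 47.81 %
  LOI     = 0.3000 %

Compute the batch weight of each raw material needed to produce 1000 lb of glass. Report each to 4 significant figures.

Mid-chain values are printed (rounded to four significant figures) at each printed step — all arithmetic keeps exact precision end to end. Each reported number takes just one rounding; the derived quantities are rebuilt in full float precision (ignition loss, glass mass, the yield, five oxide percentages, the totals) using the weight values per 1000 lb of glass, as set out in problem or answer.
Target masses of each oxide per 1000 lb glass:
  PbO: 3.367% × 1000 = 33.67 lb
  Al2O3: 6.364% × 1000 = 63.64 lb
  SiO2: 86.30% × 1000 = 863.0 lb
  Li2O: 0.07875% × 1000 = 0.7875 lb
  CaO: 3.890% × 1000 = 38.90 lb
Balance tally, oxide-wise, on the weights just shown, per the basis as stated (target by target, the sums agree once rounding is allowed for):
  PbO: 33.70·0.9990 = 33.67 lb (target 33.67 lb)
  Al2O3: 17.50·0.1658 + 811.2·0.003000 + 89.29·0.6530 = 63.64 lb (target 63.64 lb)
  SiO2: 17.50·0.7790 + 811.2·0.9950 + 81.36·0.5189 = 863.0 lb (target 863.0 lb)
  Li2O: 17.50·0.04500 = 0.7875 lb (target 0.7875 lb)
  CaO: 81.36·0.4781 = 38.90 lb (target 38.90 lb)
Consistency of the glass mass: net batch after ignition = 1000 lb (per-oxide target masses sum to 1000 lb; the stated basis being 1000 lb — differing by rounding only).
Summing the batch: Σ batch = 1033 lb; loss to ignition Σ batch·LOI = 33.06 lb; as yield: glass ÷ batch → 96.80%.

Batch per 1000 lb glass:
  Ingredient A: 17.50 lb
  Feed B: 811.2 lb
  Component C: 89.29 lb
  Ingredient D: 33.70 lb
  Material E: 81.36 lb
Total batch = 1033 lb; LOI loss = 33.06 lb; yield = 96.80%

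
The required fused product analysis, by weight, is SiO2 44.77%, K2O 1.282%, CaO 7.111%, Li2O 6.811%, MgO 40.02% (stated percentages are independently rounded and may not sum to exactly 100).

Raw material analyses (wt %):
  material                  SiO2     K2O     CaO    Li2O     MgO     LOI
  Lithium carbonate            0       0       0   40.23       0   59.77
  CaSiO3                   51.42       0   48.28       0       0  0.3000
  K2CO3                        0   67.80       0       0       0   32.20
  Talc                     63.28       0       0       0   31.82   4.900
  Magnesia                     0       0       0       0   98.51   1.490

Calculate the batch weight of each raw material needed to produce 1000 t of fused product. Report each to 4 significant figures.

All arithmetic carries exact precision at each step — in-progress results appear rounded to four significant figures between the steps — every reported value sees exactly one rounding; the derived quantities (net glass mass, the totals, five oxide percentages, ignition loss, the yield) are rebuilt in full precision from the weighed amounts per 1000 t of glass, as written in question or answer.
Oxide mass targets, per 1000 t fused product:
  SiO2: 44.77% × 1000 = 447.7 t
  K2O: 1.282% × 1000 = 12.82 t
  CaO: 7.111% × 1000 = 71.11 t
  Li2O: 6.811% × 1000 = 68.11 t
  MgO: 40.02% × 1000 = 400.2 t
A balance pass over the oxides, with the batch weights as given, for the quoted basis mass (each sum matches its target mass modulo rounding of the values):
  SiO2: 147.3·0.5142 + 587.8·0.6328 = 447.7 t (target 447.7 t)
  K2O: 18.91·0.6780 = 12.82 t (target 12.82 t)
  CaO: 147.3·0.4828 = 71.12 t (target 71.11 t)
  Li2O: 169.3·0.4023 = 68.11 t (target 68.11 t)
  MgO: 587.8·0.3182 + 216.4·0.9851 = 400.2 t (target 400.2 t)
Consistency of the glass mass: total batch − LOI = 1000 t (targets for the oxides total 999.9 t; basis as stated: 1000 t — any gap is answer rounding).
Summing the batch: Σ batch = 1140 t; LOI removed, Σ of batch·LOI: 139.7 t; as yield: glass ÷ batch → 87.74%.

Batch per 1000 t fused product:
  Lithium carbonate: 169.3 t
  CaSiO3: 147.3 t
  K2CO3: 18.91 t
  Talc: 587.8 t
  Magnesia: 216.4 t
Total batch = 1140 t; LOI loss = 139.7 t; yield = 87.74%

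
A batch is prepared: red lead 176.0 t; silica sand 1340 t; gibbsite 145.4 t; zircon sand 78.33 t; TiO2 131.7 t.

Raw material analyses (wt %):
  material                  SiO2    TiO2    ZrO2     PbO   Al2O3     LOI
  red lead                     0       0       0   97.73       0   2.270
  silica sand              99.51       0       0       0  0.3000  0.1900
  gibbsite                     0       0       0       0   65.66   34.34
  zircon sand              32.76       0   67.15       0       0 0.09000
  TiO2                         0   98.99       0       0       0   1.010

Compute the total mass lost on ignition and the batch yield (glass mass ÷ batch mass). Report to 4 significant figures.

The intermediate values are displayed (rounded to 4 significant digits) when written out; every computation keeps full precision at every stage; each reported figure is rounded a single time — the derived quantities, including ignition loss, five oxide percentages, yield, net glass mass, the totals, are recomputed from the batch weights on 1814 t of glass at exact precision, as given in the question or the answer.
LOI of each material in turn:
  red lead: 176.0 × 0.02270 = 3.995 t
  silica sand: 1340 × 0.001900 = 2.546 t
  gibbsite: 145.4 × 0.3434 = 49.93 t
  zircon sand: 78.33 × 9.000e-04 = 0.07050 t
  TiO2: 131.7 × 0.01010 = 1.330 t
Total LOI = 57.87 t
Glass = batch − LOI = 1871 − 57.87 = 1814 t

LOI loss = 57.87 t; glass = 1814 t; yield = 96.91%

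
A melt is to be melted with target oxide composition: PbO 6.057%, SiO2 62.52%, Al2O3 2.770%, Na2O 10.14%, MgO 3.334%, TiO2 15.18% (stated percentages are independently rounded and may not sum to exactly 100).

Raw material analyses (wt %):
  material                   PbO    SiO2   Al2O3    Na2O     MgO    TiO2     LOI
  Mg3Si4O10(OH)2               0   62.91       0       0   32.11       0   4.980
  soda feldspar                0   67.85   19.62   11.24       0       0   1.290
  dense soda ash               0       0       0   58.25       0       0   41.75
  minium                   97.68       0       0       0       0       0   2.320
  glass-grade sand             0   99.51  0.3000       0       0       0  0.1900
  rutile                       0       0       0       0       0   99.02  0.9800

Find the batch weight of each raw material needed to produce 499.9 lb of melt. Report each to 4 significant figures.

Batch per 499.9 lb melt:
  Mg3Si4O10(OH)2: 51.90 lb
  soda feldspar: 66.97 lb
  dense soda ash: 74.10 lb
  minium: 31.00 lb
  glass-grade sand: 235.6 lb
  rutile: 76.64 lb
Total batch = 536.2 lb; LOI loss = 36.30 lb; yield = 93.23%

The intermediate values are displayed rounded to four significant digits on the page. All internal work keeps exact precision through every step — a single rounding produces each reported figure; the derived quantities (yield, six oxide percentages, net glass mass, the totals, ignition loss) are recomputed at full precision from the weighed amounts at 499.9 lb of glass as they appear in problem or answer.
Per-oxide target masses for 499.9 lb melt:
  PbO: 6.057% × 499.9 = 30.28 lb
  SiO2: 62.52% × 499.9 = 312.5 lb
  Al2O3: 2.770% × 499.9 = 13.85 lb
  Na2O: 10.14% × 499.9 = 50.69 lb
  MgO: 3.334% × 499.9 = 16.67 lb
  TiO2: 15.18% × 499.9 = 75.88 lb
A balance pass over the oxides, using the reported weights, against the basis in use (sum by sum, the targets are met inside rounding margins):
  PbO: 31.00·0.9768 = 30.28 lb (target 30.28 lb)
  SiO2: 51.90·0.6291 + 66.97·0.6785 + 235.6·0.9951 = 312.5 lb (target 312.5 lb)
  Al2O3: 66.97·0.1962 + 235.6·0.003000 = 13.85 lb (target 13.85 lb)
  Na2O: 66.97·0.1124 + 74.10·0.5825 = 50.69 lb (target 50.69 lb)
  MgO: 51.90·0.3211 = 16.67 lb (target 16.67 lb)
  TiO2: 76.64·0.9902 = 75.89 lb (target 75.88 lb)
Glass-mass bookkeeping: the batch minus its LOI: 499.9 lb (per-oxide target masses sum to 499.9 lb; stated basis 499.9 lb — deltas are rounding alone).
Adding the batch up: Σ batch = 536.2 lb; LOI removed, Σ of batch·LOI: 36.30 lb; yield = glass ÷ total batch = 93.23%.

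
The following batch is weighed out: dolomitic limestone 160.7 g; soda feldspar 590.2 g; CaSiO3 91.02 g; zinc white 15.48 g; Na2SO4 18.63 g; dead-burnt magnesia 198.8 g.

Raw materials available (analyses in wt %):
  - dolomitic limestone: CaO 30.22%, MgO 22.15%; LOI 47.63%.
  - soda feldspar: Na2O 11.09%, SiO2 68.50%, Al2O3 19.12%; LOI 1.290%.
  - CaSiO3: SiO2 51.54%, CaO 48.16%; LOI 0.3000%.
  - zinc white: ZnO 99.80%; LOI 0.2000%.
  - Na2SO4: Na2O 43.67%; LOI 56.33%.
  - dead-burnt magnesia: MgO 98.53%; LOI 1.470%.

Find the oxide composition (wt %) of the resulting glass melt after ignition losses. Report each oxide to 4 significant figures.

Values along the way are printed (rounded to 4 significant digits) as written — the working math holds full float precision at every stage. A single rounding yields each reported value; derived quantities are re-derived starting from the weights on 977.0 g of glass in full float precision (the totals, glass mass, six oxide percentages, yield, LOI), as set out in the problem or answer text.
Oxide masses out of the charge:
  Na2O: 590.2·0.1109 + 18.63·0.4367 = 73.59 g
  SiO2: 590.2·0.6850 + 91.02·0.5154 = 451.2 g
  CaO: 160.7·0.3022 + 91.02·0.4816 = 92.40 g
  ZnO: 15.48·0.9980 = 15.45 g
  Al2O3: 590.2·0.1912 = 112.8 g
  MgO: 160.7·0.2215 + 198.8·0.9853 = 231.5 g
LOI: 160.7·0.4763 + 590.2·0.01290 + 91.02·0.003000 + 15.48·0.002000 + 18.63·0.5633 + 198.8·0.01470 = 97.88 g
batch − LOI leaves glass = 1075 − 97.88 = 977.0 g (matching Σ of the oxides)
wt % = 100 × oxide mass / glass mass

Glass mass = 977.0 g (batch 1075 − LOI 97.88).
Composition: Na2O 7.532%, SiO2 46.18%, CaO 9.458%, ZnO 1.581%, Al2O3 11.55%, MgO 23.69%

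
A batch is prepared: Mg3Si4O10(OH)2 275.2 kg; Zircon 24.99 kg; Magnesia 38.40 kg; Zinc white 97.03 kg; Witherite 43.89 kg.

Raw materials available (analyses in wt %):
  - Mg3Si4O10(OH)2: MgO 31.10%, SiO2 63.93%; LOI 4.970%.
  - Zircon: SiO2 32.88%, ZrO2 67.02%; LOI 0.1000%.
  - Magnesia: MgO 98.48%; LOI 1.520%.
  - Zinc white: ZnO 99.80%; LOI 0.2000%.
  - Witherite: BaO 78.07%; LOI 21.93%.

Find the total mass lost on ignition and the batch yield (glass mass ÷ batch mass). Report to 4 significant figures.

LOI loss = 24.11 kg; glass = 455.4 kg; yield = 94.97%

The working math runs at full precision through the solve. Intermediates are shown (rounded to 4 significant digits) in the working — every reported figure includes exactly one rounding; the derived quantities (the five compositions, glass mass, the yield, LOI, totals) are computed starting from the weights at 455.4 kg of glass at full precision exactly as shown in question or answer.
Ignition loss by material:
  Mg3Si4O10(OH)2: 275.2 × 0.04970 = 13.68 kg
  Zircon: 24.99 × 0.001000 = 0.02499 kg
  Magnesia: 38.40 × 0.01520 = 0.5837 kg
  Zinc white: 97.03 × 0.002000 = 0.1941 kg
  Witherite: 43.89 × 0.2193 = 9.625 kg
Total LOI = 24.11 kg
Glass = batch − LOI = 479.5 − 24.11 = 455.4 kg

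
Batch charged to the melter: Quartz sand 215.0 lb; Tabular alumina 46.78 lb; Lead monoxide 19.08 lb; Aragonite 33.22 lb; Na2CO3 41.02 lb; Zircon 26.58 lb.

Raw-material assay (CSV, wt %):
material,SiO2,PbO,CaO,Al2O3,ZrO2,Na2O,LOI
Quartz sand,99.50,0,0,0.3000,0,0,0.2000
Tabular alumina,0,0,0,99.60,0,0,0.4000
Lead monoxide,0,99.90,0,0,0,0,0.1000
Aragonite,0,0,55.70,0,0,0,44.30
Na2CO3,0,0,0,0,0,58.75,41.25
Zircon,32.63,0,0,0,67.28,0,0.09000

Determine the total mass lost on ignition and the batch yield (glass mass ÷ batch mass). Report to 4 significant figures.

LOI loss = 32.30 lb; glass = 349.4 lb; yield = 91.54%

Values along the way appear, rounded to four significant digits, in the working; full float precision is held all the way through — every reported result is rounded only once. All derived quantities are re-derived in full precision (yield, LOI, the totals, the six compositions, net glass mass) using the weight values on 349.4 lb of glass as quoted within the question or the answer.
Per-material ignition loss:
  Quartz sand: 215.0 × 0.002000 = 0.4300 lb
  Tabular alumina: 46.78 × 0.004000 = 0.1871 lb
  Lead monoxide: 19.08 × 0.001000 = 0.01908 lb
  Aragonite: 33.22 × 0.4430 = 14.72 lb
  Na2CO3: 41.02 × 0.4125 = 16.92 lb
  Zircon: 26.58 × 9.000e-04 = 0.02392 lb
Total LOI = 32.30 lb
Glass = batch − LOI = 381.7 − 32.30 = 349.4 lb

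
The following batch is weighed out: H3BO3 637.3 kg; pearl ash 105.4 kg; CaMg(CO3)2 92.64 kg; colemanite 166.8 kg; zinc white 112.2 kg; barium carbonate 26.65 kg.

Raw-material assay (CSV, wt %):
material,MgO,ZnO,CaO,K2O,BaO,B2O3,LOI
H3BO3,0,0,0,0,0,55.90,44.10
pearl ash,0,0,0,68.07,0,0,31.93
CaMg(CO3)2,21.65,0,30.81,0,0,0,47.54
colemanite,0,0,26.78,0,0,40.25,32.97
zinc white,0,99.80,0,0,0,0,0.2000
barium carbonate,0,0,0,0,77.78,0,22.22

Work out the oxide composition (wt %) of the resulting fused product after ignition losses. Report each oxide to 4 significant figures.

Glass mass = 721.1 kg (batch 1141 − LOI 419.9).
Composition: MgO 2.781%, ZnO 15.53%, CaO 10.15%, K2O 9.949%, BaO 2.875%, B2O3 58.71%

The working math carries full float precision from first step to last. Values along the way appear rounded off to 4 significant figures in the printout — a single rounding completes each reported figure. All derived quantities are re-derived from the batch weights on 721.1 kg of glass at full float precision (net glass mass, yield, LOI, the totals, the six compositions), precisely as stated by the problem or the answer.
Delivered oxide masses:
  MgO: 92.64·0.2165 = 20.06 kg
  ZnO: 112.2·0.9980 = 112.0 kg
  CaO: 92.64·0.3081 + 166.8·0.2678 = 73.21 kg
  K2O: 105.4·0.6807 = 71.75 kg
  BaO: 26.65·0.7778 = 20.73 kg
  B2O3: 637.3·0.5590 + 166.8·0.4025 = 423.4 kg
LOI: 637.3·0.4410 + 105.4·0.3193 + 92.64·0.4754 + 166.8·0.3297 + 112.2·0.002000 + 26.65·0.2222 = 419.9 kg
Net of LOI, the glass mass = 1141 − 419.9 = 721.1 kg (consistent with Σ oxide mass)
percent by weight: oxide/glass ×100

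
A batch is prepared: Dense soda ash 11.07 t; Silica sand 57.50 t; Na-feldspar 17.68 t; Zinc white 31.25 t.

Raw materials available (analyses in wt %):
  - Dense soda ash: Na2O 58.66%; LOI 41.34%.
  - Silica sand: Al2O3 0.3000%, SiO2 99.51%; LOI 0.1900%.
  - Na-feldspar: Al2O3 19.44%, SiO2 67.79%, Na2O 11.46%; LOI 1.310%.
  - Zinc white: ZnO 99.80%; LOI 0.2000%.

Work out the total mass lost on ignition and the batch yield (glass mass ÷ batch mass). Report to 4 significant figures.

LOI loss = 4.980 t; glass = 112.5 t; yield = 95.76%

Mid-chain values appear with 4-significant-digit rounding as written — every computation keeps full float precision from start to finish; exactly one rounding lands on each reported number; derived quantities are re-derived starting from the weights at 112.5 t of glass in exact precision (yield, ignition loss, four oxide percentages, glass mass, totals), exactly as printed in question or answer.
Each material's LOI contribution:
  Dense soda ash: 11.07 × 0.4134 = 4.576 t
  Silica sand: 57.50 × 0.001900 = 0.1092 t
  Na-feldspar: 17.68 × 0.01310 = 0.2316 t
  Zinc white: 31.25 × 0.002000 = 0.06250 t
Total LOI = 4.980 t
Glass = batch − LOI = 117.5 − 4.980 = 112.5 t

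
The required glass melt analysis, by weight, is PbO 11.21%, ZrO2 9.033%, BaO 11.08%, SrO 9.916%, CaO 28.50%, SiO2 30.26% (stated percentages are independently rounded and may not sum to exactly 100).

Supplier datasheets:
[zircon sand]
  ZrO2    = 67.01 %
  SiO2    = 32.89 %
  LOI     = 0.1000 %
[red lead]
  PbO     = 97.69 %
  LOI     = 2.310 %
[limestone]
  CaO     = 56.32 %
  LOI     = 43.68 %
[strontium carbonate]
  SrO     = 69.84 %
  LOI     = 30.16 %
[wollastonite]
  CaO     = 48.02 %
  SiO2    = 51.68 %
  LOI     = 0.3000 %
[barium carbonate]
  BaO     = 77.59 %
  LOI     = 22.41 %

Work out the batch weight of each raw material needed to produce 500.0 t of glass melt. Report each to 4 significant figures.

Batch per 500.0 t glass melt:
  zircon sand: 67.40 t
  red lead: 57.38 t
  limestone: 39.97 t
  strontium carbonate: 70.99 t
  wollastonite: 249.9 t
  barium carbonate: 71.40 t
Total batch = 557.0 t; LOI loss = 57.01 t; yield = 89.77%

The intermediate values appear (rounded to four significant figures) on the page. The working math maintains full precision at all times. Each reported number takes just one rounding; derived quantities are rebuilt in full precision (six oxide percentages, LOI, the yield, the totals, net glass mass) using the weight values per 500.0 t of glass as written in the problem or answer text.
Target oxide masses per 500.0 t glass melt:
  PbO: 11.21% × 500.0 = 56.05 t
  ZrO2: 9.033% × 500.0 = 45.16 t
  BaO: 11.08% × 500.0 = 55.40 t
  SrO: 9.916% × 500.0 = 49.58 t
  CaO: 28.50% × 500.0 = 142.5 t
  SiO2: 30.26% × 500.0 = 151.3 t
Oxide-by-oxide audit using the reported weights, against the basis in use (target by target, the sums agree net of answer rounding effects):
  PbO: 57.38·0.9769 = 56.05 t (target 56.05 t)
  ZrO2: 67.40·0.6701 = 45.16 t (target 45.16 t)
  BaO: 71.40·0.7759 = 55.40 t (target 55.40 t)
  SrO: 70.99·0.6984 = 49.58 t (target 49.58 t)
  CaO: 39.97·0.5632 + 249.9·0.4802 = 142.5 t (target 142.5 t)
  SiO2: 67.40·0.3289 + 249.9·0.5168 = 151.3 t (target 151.3 t)
Glass-mass sanity pass: total charge less LOI = 500.0 t (targets for the oxides total 500.0 t; against the stated basis, 500.0 t — a pure rounding effect).
Total batch = Σ batch = 557.0 t; the LOI term Σ batch·LOI equals 57.01 t; yield: glass divided by total = 89.77%.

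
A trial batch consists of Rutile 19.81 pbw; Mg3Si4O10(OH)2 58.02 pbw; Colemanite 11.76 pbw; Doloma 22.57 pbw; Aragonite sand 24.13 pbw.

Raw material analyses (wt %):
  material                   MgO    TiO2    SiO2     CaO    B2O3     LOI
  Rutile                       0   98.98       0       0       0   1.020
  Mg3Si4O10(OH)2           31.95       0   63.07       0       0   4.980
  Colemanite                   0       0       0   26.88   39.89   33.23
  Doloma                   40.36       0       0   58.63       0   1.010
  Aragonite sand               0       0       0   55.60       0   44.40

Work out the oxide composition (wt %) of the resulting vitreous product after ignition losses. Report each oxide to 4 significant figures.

Glass mass = 118.3 pbw (batch 136.3 − LOI 17.94).
Composition: MgO 23.36%, TiO2 16.57%, SiO2 30.92%, CaO 25.19%, B2O3 3.964%

Every computation runs at exact precision in all steps. In-progress results are displayed rounded off to 4 significant figures within the worked lines. Each reported result takes just one rounding — all derived quantities, including yield, totals, five oxide percentages, LOI, glass mass, are re-derived from the batch weights for 118.3 pbw of glass in full float precision precisely as stated by the problem or the answer.
What the batch supplies per oxide:
  MgO: 58.02·0.3195 + 22.57·0.4036 = 27.65 pbw
  TiO2: 19.81·0.9898 = 19.61 pbw
  SiO2: 58.02·0.6307 = 36.59 pbw
  CaO: 11.76·0.2688 + 22.57·0.5863 + 24.13·0.5560 = 29.81 pbw
  B2O3: 11.76·0.3989 = 4.691 pbw
LOI: 19.81·0.01020 + 58.02·0.04980 + 11.76·0.3323 + 22.57·0.01010 + 24.13·0.4440 = 17.94 pbw
Glass mass = batch − LOI = 136.3 − 17.94 = 118.3 pbw (consistent with Σ oxide mass)
percent by weight: oxide/glass ×100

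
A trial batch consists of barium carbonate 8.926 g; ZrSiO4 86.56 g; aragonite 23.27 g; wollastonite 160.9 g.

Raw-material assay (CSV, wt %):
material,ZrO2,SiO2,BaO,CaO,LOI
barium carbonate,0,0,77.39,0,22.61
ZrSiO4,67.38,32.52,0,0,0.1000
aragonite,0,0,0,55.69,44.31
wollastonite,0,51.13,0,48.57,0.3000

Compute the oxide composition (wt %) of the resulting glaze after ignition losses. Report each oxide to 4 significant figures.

The intermediate values are printed (rounded to 4 significant figures) as written — the working math keeps full precision through every step; each reported value is rounded once only; all derived quantities (totals, the yield, LOI, the four compositions, net glass mass) are carried using the weight values on 266.8 g of glass in full precision, exactly as printed in either problem or answer.
Mass of each oxide from the mix:
  ZrO2: 86.56·0.6738 = 58.32 g
  SiO2: 86.56·0.3252 + 160.9·0.5113 = 110.4 g
  BaO: 8.926·0.7739 = 6.908 g
  CaO: 23.27·0.5569 + 160.9·0.4857 = 91.11 g
LOI: 8.926·0.2261 + 86.56·0.001000 + 23.27·0.4431 + 160.9·0.003000 = 12.90 g
The glass mass, total less LOI, = 279.7 − 12.90 = 266.8 g (= Σ oxide masses)
each wt % is 100 × oxide ÷ glass

Glass mass = 266.8 g (batch 279.7 − LOI 12.90).
Composition: ZrO2 21.86%, SiO2 41.39%, BaO 2.590%, CaO 34.15%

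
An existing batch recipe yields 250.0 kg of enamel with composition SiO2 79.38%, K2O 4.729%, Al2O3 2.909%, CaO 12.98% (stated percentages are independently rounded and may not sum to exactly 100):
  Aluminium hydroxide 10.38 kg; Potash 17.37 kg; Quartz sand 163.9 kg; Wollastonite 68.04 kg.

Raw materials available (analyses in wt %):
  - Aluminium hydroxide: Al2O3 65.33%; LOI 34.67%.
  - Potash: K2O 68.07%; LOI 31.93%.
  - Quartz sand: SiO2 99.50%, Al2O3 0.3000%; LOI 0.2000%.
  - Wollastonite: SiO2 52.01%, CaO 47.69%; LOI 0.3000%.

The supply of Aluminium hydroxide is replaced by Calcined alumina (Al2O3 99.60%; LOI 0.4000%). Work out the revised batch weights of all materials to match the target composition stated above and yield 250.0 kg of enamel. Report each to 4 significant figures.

Revised batch per 250.0 kg enamel:
  Calcined alumina: 6.808 kg
  Potash: 17.37 kg
  Quartz sand: 163.9 kg
  Wollastonite: 68.04 kg
Total batch = 256.1 kg; LOI loss = 6.105 kg

Working values are shown rounded off to 4 significant digits on the page. All internal work maintains full float precision in all steps — each reported result undergoes a single rounding — the derived quantities (net glass mass, the yield, totals, four oxide percentages, ignition loss) are recomputed at full float precision from the weighed amounts for 250.0 kg of glass as they appear in the problem or answer text.
Oxide-by-oxide targets in 250.0 kg enamel:
  SiO2: 79.38% × 250.0 = 198.4 kg
  K2O: 4.729% × 250.0 = 11.82 kg
  Al2O3: 2.909% × 250.0 = 7.272 kg
  CaO: 12.98% × 250.0 = 32.45 kg
Mass-balance tally per oxide working from each reported weight, at the basis given (delivered sums recover each target within answer rounding):
  SiO2: 163.9·0.9950 + 68.04·0.5201 = 198.5 kg (target 198.4 kg)
  K2O: 17.37·0.6807 = 11.82 kg (target 11.82 kg)
  Al2O3: 6.808·0.9960 + 163.9·0.003000 = 7.272 kg (target 7.272 kg)
  CaO: 68.04·0.4769 = 32.45 kg (target 32.45 kg)
Consistency of the glass mass: Σ batch − LOI loss = 250.0 kg (the Σ of target masses is 250.0 kg; versus the stated basis of 250.0 kg — differing by rounding only).
Batch grand total — Σ batch = 256.1 kg; ignition loss, Σ(batch × LOI) = 6.105 kg; yield: glass divided by total = 97.62%.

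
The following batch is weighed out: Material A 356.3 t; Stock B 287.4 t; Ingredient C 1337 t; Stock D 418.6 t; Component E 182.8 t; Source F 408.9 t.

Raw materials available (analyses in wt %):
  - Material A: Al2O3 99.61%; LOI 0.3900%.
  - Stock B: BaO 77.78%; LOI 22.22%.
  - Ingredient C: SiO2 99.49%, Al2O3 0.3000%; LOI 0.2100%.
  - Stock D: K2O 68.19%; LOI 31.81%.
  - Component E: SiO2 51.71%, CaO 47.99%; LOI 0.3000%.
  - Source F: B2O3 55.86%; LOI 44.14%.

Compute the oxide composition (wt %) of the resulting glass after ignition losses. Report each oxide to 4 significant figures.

Glass mass = 2609 t (batch 2991 − LOI 382.3).
Composition: SiO2 54.61%, Al2O3 13.76%, K2O 10.94%, B2O3 8.756%, CaO 3.363%, BaO 8.569%

All arithmetic holds full precision end to end; in-progress results are printed rounded to 4 significant figures in the working. Each reported number sees exactly one rounding. Derived quantities (net glass mass, the six compositions, LOI, yield, totals) are computed at full float precision starting from the weights at 2609 t of glass, as written in either problem or answer.
Mass of each oxide from the mix:
  SiO2: 1337·0.9949 + 182.8·0.5171 = 1425 t
  Al2O3: 356.3·0.9961 + 1337·0.003000 = 358.9 t
  K2O: 418.6·0.6819 = 285.4 t
  B2O3: 408.9·0.5586 = 228.4 t
  CaO: 182.8·0.4799 = 87.73 t
  BaO: 287.4·0.7778 = 223.5 t
LOI: 356.3·0.003900 + 287.4·0.2222 + 1337·0.002100 + 418.6·0.3181 + 182.8·0.003000 + 408.9·0.4414 = 382.3 t
Net of LOI, the glass mass = 2991 − 382.3 = 2609 t (matching Σ of the oxides)
percent by weight: oxide/glass ×100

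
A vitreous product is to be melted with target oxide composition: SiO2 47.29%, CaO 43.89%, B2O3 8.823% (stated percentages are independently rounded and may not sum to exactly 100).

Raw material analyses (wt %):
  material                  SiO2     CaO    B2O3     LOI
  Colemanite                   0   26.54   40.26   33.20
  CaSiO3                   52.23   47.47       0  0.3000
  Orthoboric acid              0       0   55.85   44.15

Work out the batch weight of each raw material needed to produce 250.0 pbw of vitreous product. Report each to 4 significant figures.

Values along the way are printed rounded to four significant figures alongside each step — the whole derivation runs at full float precision through every step. Exactly one rounding is applied to each reported value — the derived quantities (the yield, net glass mass, LOI, totals, three oxide percentages) are carried at exact precision starting from the weights at 250.0 pbw of glass, as they appear in the problem or the answer.
Oxide-by-oxide targets in 250.0 pbw vitreous product:
  SiO2: 47.29% × 250.0 = 118.2 pbw
  CaO: 43.89% × 250.0 = 109.7 pbw
  B2O3: 8.823% × 250.0 = 22.06 pbw
Balance tally, oxide-wise, on the weights just shown, for the quoted basis mass (each sum matches its target mass exact up to rounding of places):
  SiO2: 226.4·0.5223 = 118.2 pbw (target 118.2 pbw)
  CaO: 8.570·0.2654 + 226.4·0.4747 = 109.7 pbw (target 109.7 pbw)
  B2O3: 8.570·0.4026 + 33.32·0.5585 = 22.06 pbw (target 22.06 pbw)
Glass-mass sanity pass: batch Σ − ignition loss = 250.1 pbw (summing oxide targets gives 250.0 pbw; versus the stated basis of 250.0 pbw — deltas are rounding alone).
Batch total: Σ batch = 268.3 pbw; loss to ignition Σ batch·LOI = 18.24 pbw; glass ÷ batch gives a yield of 93.20%.

Batch per 250.0 pbw vitreous product:
  Colemanite: 8.570 pbw
  CaSiO3: 226.4 pbw
  Orthoboric acid: 33.32 pbw
Total batch = 268.3 pbw; LOI loss = 18.24 pbw; yield = 93.20%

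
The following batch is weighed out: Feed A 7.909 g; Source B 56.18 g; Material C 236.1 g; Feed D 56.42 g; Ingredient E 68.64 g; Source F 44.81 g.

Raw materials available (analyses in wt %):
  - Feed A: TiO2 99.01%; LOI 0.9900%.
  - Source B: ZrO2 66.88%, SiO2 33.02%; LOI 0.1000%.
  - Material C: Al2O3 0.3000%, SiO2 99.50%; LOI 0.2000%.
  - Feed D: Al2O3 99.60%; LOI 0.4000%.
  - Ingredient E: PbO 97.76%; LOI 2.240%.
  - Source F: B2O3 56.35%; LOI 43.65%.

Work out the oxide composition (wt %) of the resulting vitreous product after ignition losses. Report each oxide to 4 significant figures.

Glass mass = 448.1 g (batch 470.1 − LOI 21.93).
Composition: ZrO2 8.384%, PbO 14.97%, B2O3 5.635%, TiO2 1.747%, Al2O3 12.70%, SiO2 56.56%

All arithmetic maintains exact precision all the way through. In-progress results are displayed rounded off to 4 significant digits in the working — a single rounding completes every reported result. All derived quantities are recomputed starting from the weights for 448.1 g of glass in exact precision (LOI, the yield, six oxide percentages, glass mass, totals) as written in the question or the answer.
Delivered oxide masses:
  ZrO2: 56.18·0.6688 = 37.57 g
  PbO: 68.64·0.9776 = 67.10 g
  B2O3: 44.81·0.5635 = 25.25 g
  TiO2: 7.909·0.9901 = 7.831 g
  Al2O3: 236.1·0.003000 + 56.42·0.9960 = 56.90 g
  SiO2: 56.18·0.3302 + 236.1·0.9950 = 253.5 g
LOI: 7.909·0.009900 + 56.18·0.001000 + 236.1·0.002000 + 56.42·0.004000 + 68.64·0.02240 + 44.81·0.4365 = 21.93 g
batch − LOI leaves glass = 470.1 − 21.93 = 448.1 g (= the summed oxide contributions)
percent by weight: oxide/glass ×100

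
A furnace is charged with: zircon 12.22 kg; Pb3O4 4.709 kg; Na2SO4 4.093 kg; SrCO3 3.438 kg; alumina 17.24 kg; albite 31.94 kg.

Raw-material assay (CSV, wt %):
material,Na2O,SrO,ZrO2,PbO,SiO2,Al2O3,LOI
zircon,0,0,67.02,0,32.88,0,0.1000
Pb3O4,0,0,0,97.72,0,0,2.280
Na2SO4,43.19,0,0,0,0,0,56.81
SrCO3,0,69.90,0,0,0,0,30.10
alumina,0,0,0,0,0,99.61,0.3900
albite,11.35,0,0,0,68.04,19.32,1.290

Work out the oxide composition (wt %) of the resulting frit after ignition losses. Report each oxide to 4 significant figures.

Glass mass = 69.68 kg (batch 73.64 − LOI 3.959).
Composition: Na2O 7.739%, SrO 3.449%, ZrO2 11.75%, PbO 6.604%, SiO2 36.95%, Al2O3 33.50%

Working values are displayed with 4-significant-digit rounding in the printout. Full precision is held all the way through. Every reported number is rounded just once; the derived quantities are re-derived at full precision (six oxide percentages, glass mass, totals, the yield, ignition loss) from the batch weights per 69.68 kg of glass, as they appear in the question or the answer.
Oxide masses out of the charge:
  Na2O: 4.093·0.4319 + 31.94·0.1135 = 5.393 kg
  SrO: 3.438·0.6990 = 2.403 kg
  ZrO2: 12.22·0.6702 = 8.190 kg
  PbO: 4.709·0.9772 = 4.602 kg
  SiO2: 12.22·0.3288 + 31.94·0.6804 = 25.75 kg
  Al2O3: 17.24·0.9961 + 31.94·0.1932 = 23.34 kg
LOI: 12.22·0.001000 + 4.709·0.02280 + 4.093·0.5681 + 3.438·0.3010 + 17.24·0.003900 + 31.94·0.01290 = 3.959 kg
Glass mass = batch − LOI = 73.64 − 3.959 = 69.68 kg (= Σ oxide masses)
percent share: oxide ÷ glass, ×100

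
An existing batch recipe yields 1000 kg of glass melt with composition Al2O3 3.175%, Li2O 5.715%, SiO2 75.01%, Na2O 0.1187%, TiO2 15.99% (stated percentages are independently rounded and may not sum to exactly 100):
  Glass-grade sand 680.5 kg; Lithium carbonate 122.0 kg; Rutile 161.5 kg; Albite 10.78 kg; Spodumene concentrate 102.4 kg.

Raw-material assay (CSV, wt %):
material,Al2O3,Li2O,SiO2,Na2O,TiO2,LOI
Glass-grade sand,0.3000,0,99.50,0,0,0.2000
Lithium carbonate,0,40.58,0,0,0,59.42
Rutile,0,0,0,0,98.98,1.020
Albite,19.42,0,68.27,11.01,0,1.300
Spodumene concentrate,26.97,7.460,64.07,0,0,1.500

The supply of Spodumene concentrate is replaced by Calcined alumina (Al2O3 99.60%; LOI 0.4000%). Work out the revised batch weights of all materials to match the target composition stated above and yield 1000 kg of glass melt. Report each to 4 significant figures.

Each numeric step carries full precision from first step to last — in-progress results are displayed rounded off to 4 significant digits when written out. A single rounding completes every reported result; derived quantities are computed from the weighed amounts at 1000 kg of glass at full float precision (net glass mass, the totals, LOI, the five compositions, yield), as written in either problem or answer.
Per-oxide target masses for 1000 kg glass melt:
  Al2O3: 3.175% × 1000 = 31.75 kg
  Li2O: 5.715% × 1000 = 57.15 kg
  SiO2: 75.01% × 1000 = 750.1 kg
  Na2O: 0.1187% × 1000 = 1.187 kg
  TiO2: 15.99% × 1000 = 159.9 kg
Per-oxide balance check from the weights as reported, for the quoted basis mass (summed amounts equal target values up to rounding of the answer):
  Al2O3: 746.5·0.003000 + 10.78·0.1942 + 27.53·0.9960 = 31.75 kg (target 31.75 kg)
  Li2O: 140.8·0.4058 = 57.14 kg (target 57.15 kg)
  SiO2: 746.5·0.9950 + 10.78·0.6827 = 750.1 kg (target 750.1 kg)
  Na2O: 10.78·0.1101 = 1.187 kg (target 1.187 kg)
  TiO2: 161.5·0.9898 = 159.9 kg (target 159.9 kg)
Auditing the glass mass value: net batch after ignition = 1000 kg (the targets, summed, come to 1000 kg; basis as stated: 1000 kg — rounding explains the deltas).
Total batch = Σ batch = 1087 kg; Σ batch·LOI gives LOI loss = 87.05 kg; glass ÷ batch gives a yield of 91.99%.

Revised batch per 1000 kg glass melt:
  Glass-grade sand: 746.5 kg
  Lithium carbonate: 140.8 kg
  Rutile: 161.5 kg
  Albite: 10.78 kg
  Calcined alumina: 27.53 kg
Total batch = 1087 kg; LOI loss = 87.05 kg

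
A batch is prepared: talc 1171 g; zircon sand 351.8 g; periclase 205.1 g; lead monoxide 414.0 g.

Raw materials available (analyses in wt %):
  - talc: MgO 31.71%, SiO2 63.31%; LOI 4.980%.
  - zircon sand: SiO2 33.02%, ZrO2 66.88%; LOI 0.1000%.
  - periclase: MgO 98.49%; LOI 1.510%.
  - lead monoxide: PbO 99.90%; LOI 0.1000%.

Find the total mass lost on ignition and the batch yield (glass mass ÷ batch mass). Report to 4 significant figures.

In-progress results appear with 4-significant-digit rounding on the page — every computation carries full float precision through the solve; a single rounding produces each reported value; derived quantities are carried from the batch weights on 2080 g of glass in full float precision (four oxide percentages, net glass mass, totals, ignition loss, the yield), as given in the problem or the answer.
Ignition loss by material:
  talc: 1171 × 0.04980 = 58.32 g
  zircon sand: 351.8 × 0.001000 = 0.3518 g
  periclase: 205.1 × 0.01510 = 3.097 g
  lead monoxide: 414.0 × 0.001000 = 0.4140 g
Total LOI = 62.18 g
Glass = batch − LOI = 2142 − 62.18 = 2080 g

LOI loss = 62.18 g; glass = 2080 g; yield = 97.10%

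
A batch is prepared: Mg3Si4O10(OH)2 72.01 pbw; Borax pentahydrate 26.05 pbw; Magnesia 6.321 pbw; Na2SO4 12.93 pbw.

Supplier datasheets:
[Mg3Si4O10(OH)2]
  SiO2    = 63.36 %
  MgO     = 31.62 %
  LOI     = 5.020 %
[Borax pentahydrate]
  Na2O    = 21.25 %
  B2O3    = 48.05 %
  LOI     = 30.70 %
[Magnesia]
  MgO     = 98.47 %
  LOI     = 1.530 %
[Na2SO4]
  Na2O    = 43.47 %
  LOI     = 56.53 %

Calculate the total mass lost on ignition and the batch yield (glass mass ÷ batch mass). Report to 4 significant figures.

LOI loss = 19.02 pbw; glass = 98.29 pbw; yield = 83.79%

All internal work keeps exact precision all the way through — mid-chain values are shown rounded to 4 significant digits between the steps. Every reported figure receives exactly one rounding — derived quantities are recomputed at exact precision (LOI, totals, the four compositions, yield, glass mass) from the weighed amounts for 98.29 pbw of glass as written in either problem or answer.
Ignition loss by material:
  Mg3Si4O10(OH)2: 72.01 × 0.05020 = 3.615 pbw
  Borax pentahydrate: 26.05 × 0.3070 = 7.997 pbw
  Magnesia: 6.321 × 0.01530 = 0.09671 pbw
  Na2SO4: 12.93 × 0.5653 = 7.309 pbw
Total LOI = 19.02 pbw
Glass = batch − LOI = 117.3 − 19.02 = 98.29 pbw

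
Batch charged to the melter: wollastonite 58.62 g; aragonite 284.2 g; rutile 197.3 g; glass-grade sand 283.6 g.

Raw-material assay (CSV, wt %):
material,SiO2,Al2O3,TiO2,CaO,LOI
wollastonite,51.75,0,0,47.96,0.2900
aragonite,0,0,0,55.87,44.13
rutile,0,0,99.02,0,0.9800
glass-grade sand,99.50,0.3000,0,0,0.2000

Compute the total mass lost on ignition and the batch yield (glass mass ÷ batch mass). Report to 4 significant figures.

Exact precision is kept at all times — the intermediate values appear, rounded to 4 significant figures, as written — every reported number carries a single rounding; derived quantities, including four oxide percentages, the totals, ignition loss, net glass mass, the yield, are re-derived from the batch weights at 695.6 g of glass in full precision as they appear in the problem or the answer.
Material-by-material LOI:
  wollastonite: 58.62 × 0.002900 = 0.1700 g
  aragonite: 284.2 × 0.4413 = 125.4 g
  rutile: 197.3 × 0.009800 = 1.934 g
  glass-grade sand: 283.6 × 0.002000 = 0.5672 g
Total LOI = 128.1 g
Glass = batch − LOI = 823.7 − 128.1 = 695.6 g

LOI loss = 128.1 g; glass = 695.6 g; yield = 84.45%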